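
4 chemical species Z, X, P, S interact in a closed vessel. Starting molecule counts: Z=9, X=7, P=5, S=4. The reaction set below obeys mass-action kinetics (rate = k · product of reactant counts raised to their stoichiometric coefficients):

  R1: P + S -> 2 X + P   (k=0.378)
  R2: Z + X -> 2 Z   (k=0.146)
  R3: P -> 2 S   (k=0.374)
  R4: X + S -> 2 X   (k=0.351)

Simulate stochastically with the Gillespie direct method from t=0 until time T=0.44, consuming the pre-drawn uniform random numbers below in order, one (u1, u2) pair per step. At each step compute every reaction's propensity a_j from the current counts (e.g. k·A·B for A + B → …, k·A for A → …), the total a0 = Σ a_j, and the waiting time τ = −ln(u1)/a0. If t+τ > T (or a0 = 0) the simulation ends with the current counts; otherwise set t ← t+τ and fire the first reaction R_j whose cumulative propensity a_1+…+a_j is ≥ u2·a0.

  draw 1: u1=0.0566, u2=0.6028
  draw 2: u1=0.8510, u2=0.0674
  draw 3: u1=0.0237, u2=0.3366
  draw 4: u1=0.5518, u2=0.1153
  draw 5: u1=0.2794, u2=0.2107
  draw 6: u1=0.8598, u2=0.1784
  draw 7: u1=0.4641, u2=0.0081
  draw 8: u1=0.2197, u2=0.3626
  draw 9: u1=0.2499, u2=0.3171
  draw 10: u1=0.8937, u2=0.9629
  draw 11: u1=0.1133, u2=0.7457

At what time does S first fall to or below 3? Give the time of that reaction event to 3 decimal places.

t=0.000: Z=9 X=7 P=5 S=4
Draw 1: a1=7.560, a2=9.198, a3=1.870, a4=9.828, a0=28.456; τ=−ln(0.0566)/28.456=0.101 → t=0.101; u2·a0=0.6028·28.456=17.153; a1+a2=16.758 < 17.153 ≤ a1+…+a3=18.628 → R3 fires; Z=9 X=7 P=4 S=6
Draw 2: a1=9.072, a2=9.198, a3=1.496, a4=14.742, a0=34.508; τ=−ln(0.8510)/34.508=0.005 → t=0.106; u2·a0=0.0674·34.508=2.326 ≤ a1=9.072 → R1 fires; Z=9 X=9 P=4 S=5
Draw 3: a1=7.560, a2=11.826, a3=1.496, a4=15.795, a0=36.677; τ=−ln(0.0237)/36.677=0.102 → t=0.208; u2·a0=0.3366·36.677=12.345; a1=7.560 < 12.345 ≤ a1+a2=19.386 → R2 fires; Z=10 X=8 P=4 S=5
Draw 4: a1=7.560, a2=11.680, a3=1.496, a4=14.040, a0=34.776; τ=−ln(0.5518)/34.776=0.017 → t=0.225; u2·a0=0.1153·34.776=4.010 ≤ a1=7.560 → R1 fires; Z=10 X=10 P=4 S=4
Draw 5: a1=6.048, a2=14.600, a3=1.496, a4=14.040, a0=36.184; τ=−ln(0.2794)/36.184=0.035 → t=0.260; u2·a0=0.2107·36.184=7.624; a1=6.048 < 7.624 ≤ a1+a2=20.648 → R2 fires; Z=11 X=9 P=4 S=4
Draw 6: a1=6.048, a2=14.454, a3=1.496, a4=12.636, a0=34.634; τ=−ln(0.8598)/34.634=0.004 → t=0.264; u2·a0=0.1784·34.634=6.179; a1=6.048 < 6.179 ≤ a1+a2=20.502 → R2 fires; Z=12 X=8 P=4 S=4
Draw 7: a1=6.048, a2=14.016, a3=1.496, a4=11.232, a0=32.792; τ=−ln(0.4641)/32.792=0.023 → t=0.288; u2·a0=0.0081·32.792=0.266 ≤ a1=6.048 → R1 fires; Z=12 X=10 P=4 S=3
Draw 8: a1=4.536, a2=17.520, a3=1.496, a4=10.530, a0=34.082; τ=−ln(0.2197)/34.082=0.044 → t=0.332; u2·a0=0.3626·34.082=12.358; a1=4.536 < 12.358 ≤ a1+a2=22.056 → R2 fires; Z=13 X=9 P=4 S=3
Draw 9: a1=4.536, a2=17.082, a3=1.496, a4=9.477, a0=32.591; τ=−ln(0.2499)/32.591=0.043 → t=0.375; u2·a0=0.3171·32.591=10.335; a1=4.536 < 10.335 ≤ a1+a2=21.618 → R2 fires; Z=14 X=8 P=4 S=3
Draw 10: a1=4.536, a2=16.352, a3=1.496, a4=8.424, a0=30.808; τ=−ln(0.8937)/30.808=0.004 → t=0.378; u2·a0=0.9629·30.808=29.665; a1+…+a3=22.384 < 29.665 ≤ a1+…+a4=30.808 → R4 fires; Z=14 X=9 P=4 S=2
Draw 11: a1=3.024, a2=18.396, a3=1.496, a4=6.318, a0=29.234; τ=−ln(0.1133)/29.234=0.074 → t=0.453 > T=0.44: stop.
S first becomes ≤ 3 when it reaches 3 at the event at t=0.288.

Threshold first reached at t = 0.288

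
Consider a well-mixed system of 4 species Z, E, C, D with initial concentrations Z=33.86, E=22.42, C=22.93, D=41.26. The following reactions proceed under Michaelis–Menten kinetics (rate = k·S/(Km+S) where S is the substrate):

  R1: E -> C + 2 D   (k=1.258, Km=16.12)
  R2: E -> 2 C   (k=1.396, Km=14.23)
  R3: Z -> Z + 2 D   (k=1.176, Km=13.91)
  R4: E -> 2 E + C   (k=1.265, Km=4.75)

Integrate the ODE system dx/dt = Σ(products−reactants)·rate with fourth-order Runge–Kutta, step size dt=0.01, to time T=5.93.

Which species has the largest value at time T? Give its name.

RK4 with dt=0.01: 593 steps to T=5.93. Trajectory (selected grid times):
t=0.00: Z=33.86 E=22.42 C=22.93 D=41.26
t=0.66: Z=33.86 E=22.06 C=25.22 D=43.32
t=1.32: Z=33.86 E=21.71 C=27.50 D=45.38
t=1.98: Z=33.86 E=21.37 C=29.77 D=47.43
t=2.64: Z=33.86 E=21.03 C=32.03 D=49.47
t=3.29: Z=33.86 E=20.70 C=34.24 D=51.48
t=3.95: Z=33.86 E=20.37 C=36.47 D=53.51
t=4.61: Z=33.86 E=20.04 C=38.69 D=55.53
t=5.27: Z=33.86 E=19.72 C=40.90 D=57.55
t=5.93: Z=33.86 E=19.40 C=43.09 D=59.56
At T=5.93: Z=33.86 E=19.40 C=43.09 D=59.56; the largest is D.

Dominant species at T: D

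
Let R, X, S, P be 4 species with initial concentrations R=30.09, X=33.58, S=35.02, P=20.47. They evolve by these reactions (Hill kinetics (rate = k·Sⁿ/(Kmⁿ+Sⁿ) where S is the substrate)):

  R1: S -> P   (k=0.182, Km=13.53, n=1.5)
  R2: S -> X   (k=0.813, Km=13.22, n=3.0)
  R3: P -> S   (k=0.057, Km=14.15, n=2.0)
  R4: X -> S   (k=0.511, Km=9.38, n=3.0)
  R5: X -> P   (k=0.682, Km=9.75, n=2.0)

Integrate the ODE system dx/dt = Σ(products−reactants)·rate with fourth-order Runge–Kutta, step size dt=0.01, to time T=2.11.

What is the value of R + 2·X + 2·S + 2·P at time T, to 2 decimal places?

Check how each reaction changes W = R + 2·X + 2·S + 2·P (weight of products minus weight of reactants):
R1: S -> P: (2·1) − (2·1) = 2 − 2 = 0
R2: S -> X: (2·1) − (2·1) = 2 − 2 = 0
R3: P -> S: (2·1) − (2·1) = 2 − 2 = 0
R4: X -> S: (2·1) − (2·1) = 2 − 2 = 0
R5: X -> P: (2·1) − (2·1) = 2 − 2 = 0
Every reaction leaves W unchanged, so W is conserved and no simulation is needed: W(T) = W(0) = 30.09 + 2·33.58 + 2·35.02 + 2·20.47 = 208.23

Value at T = 208.23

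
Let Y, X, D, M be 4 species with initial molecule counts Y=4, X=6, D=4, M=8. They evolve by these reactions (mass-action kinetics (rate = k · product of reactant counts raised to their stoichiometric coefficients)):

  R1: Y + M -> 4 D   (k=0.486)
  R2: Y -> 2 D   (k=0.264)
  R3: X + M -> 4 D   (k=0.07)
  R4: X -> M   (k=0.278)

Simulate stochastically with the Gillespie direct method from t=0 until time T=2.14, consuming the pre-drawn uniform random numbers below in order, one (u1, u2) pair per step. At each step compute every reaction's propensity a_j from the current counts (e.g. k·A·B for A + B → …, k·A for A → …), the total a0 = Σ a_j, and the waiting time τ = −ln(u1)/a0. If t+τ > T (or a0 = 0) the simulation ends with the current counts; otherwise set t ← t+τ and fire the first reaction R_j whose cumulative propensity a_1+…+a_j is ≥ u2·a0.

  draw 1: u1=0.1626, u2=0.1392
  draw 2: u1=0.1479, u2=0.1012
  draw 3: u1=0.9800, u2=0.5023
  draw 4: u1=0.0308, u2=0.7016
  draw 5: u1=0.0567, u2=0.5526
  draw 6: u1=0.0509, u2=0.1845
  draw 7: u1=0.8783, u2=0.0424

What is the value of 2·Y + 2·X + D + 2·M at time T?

Value at T = 40

Check how each reaction changes W = 2·Y + 2·X + D + 2·M (weight of products minus weight of reactants):
R1: Y + M -> 4 D: (1·4) − (2·1 + 2·1) = 4 − 4 = 0
R2: Y -> 2 D: (1·2) − (2·1) = 2 − 2 = 0
R3: X + M -> 4 D: (1·4) − (2·1 + 2·1) = 4 − 4 = 0
R4: X -> M: (2·1) − (2·1) = 2 − 2 = 0
Every reaction leaves W unchanged, so W is conserved and no simulation is needed: W(T) = W(0) = 2·4 + 2·6 + 4 + 2·8 = 40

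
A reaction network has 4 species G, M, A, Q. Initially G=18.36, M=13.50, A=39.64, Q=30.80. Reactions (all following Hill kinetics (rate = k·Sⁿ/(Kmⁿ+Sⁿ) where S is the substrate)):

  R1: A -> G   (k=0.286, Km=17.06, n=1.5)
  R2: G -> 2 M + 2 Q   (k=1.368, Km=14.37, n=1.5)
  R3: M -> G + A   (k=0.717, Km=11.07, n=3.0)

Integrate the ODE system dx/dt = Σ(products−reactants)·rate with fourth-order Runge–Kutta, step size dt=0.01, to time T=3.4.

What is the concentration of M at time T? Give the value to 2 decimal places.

RK4 with dt=0.01: 340 steps to T=3.4. Trajectory (selected grid times):
t=0.00: G=18.36 M=13.50 A=39.64 Q=30.80
t=0.38: G=18.32 M=13.94 A=39.73 Q=31.41
t=0.76: G=18.28 M=14.36 A=39.83 Q=32.03
t=1.13: G=18.25 M=14.78 A=39.93 Q=32.62
t=1.51: G=18.22 M=15.19 A=40.04 Q=33.23
t=1.89: G=18.20 M=15.61 A=40.16 Q=33.85
t=2.27: G=18.18 M=16.01 A=40.28 Q=34.46
t=2.64: G=18.17 M=16.41 A=40.39 Q=35.05
t=3.02: G=18.16 M=16.81 A=40.52 Q=35.66
t=3.40: G=18.15 M=17.20 A=40.65 Q=36.27
Read off M at T=3.4: 17.20

M at T = 17.20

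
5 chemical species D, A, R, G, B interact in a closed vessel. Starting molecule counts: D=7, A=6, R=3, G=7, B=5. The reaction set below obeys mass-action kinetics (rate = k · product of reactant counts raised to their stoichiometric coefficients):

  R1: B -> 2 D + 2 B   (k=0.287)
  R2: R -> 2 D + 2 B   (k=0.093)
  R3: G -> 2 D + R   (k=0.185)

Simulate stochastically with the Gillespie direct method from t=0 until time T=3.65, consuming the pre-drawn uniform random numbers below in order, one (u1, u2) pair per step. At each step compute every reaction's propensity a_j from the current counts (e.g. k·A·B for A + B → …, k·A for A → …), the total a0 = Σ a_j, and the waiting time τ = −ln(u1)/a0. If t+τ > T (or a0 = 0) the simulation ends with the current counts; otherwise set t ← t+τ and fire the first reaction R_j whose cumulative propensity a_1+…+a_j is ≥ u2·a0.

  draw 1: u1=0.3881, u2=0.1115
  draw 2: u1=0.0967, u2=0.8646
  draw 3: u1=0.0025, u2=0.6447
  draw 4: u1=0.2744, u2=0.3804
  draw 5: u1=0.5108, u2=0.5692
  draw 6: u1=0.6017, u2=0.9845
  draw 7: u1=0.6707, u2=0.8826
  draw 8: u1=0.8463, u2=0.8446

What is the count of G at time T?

G at T = 4

t=0.000: D=7 A=6 R=3 G=7 B=5
Draw 1: a1=1.435, a2=0.279, a3=1.295, a0=3.009; τ=−ln(0.3881)/3.009=0.315 → t=0.315; u2·a0=0.1115·3.009=0.336 ≤ a1=1.435 → R1 fires; D=9 A=6 R=3 G=7 B=6
Draw 2: a1=1.722, a2=0.279, a3=1.295, a0=3.296; τ=−ln(0.0967)/3.296=0.709 → t=1.023; u2·a0=0.8646·3.296=2.850; a1+a2=2.001 < 2.850 ≤ a1+…+a3=3.296 → R3 fires; D=11 A=6 R=4 G=6 B=6
Draw 3: a1=1.722, a2=0.372, a3=1.110, a0=3.204; τ=−ln(0.0025)/3.204=1.870 → t=2.893; u2·a0=0.6447·3.204=2.066; a1=1.722 < 2.066 ≤ a1+a2=2.094 → R2 fires; D=13 A=6 R=3 G=6 B=8
Draw 4: a1=2.296, a2=0.279, a3=1.110, a0=3.685; τ=−ln(0.2744)/3.685=0.351 → t=3.244; u2·a0=0.3804·3.685=1.402 ≤ a1=2.296 → R1 fires; D=15 A=6 R=3 G=6 B=9
Draw 5: a1=2.583, a2=0.279, a3=1.110, a0=3.972; τ=−ln(0.5108)/3.972=0.169 → t=3.413; u2·a0=0.5692·3.972=2.261 ≤ a1=2.583 → R1 fires; D=17 A=6 R=3 G=6 B=10
Draw 6: a1=2.870, a2=0.279, a3=1.110, a0=4.259; τ=−ln(0.6017)/4.259=0.119 → t=3.533; u2·a0=0.9845·4.259=4.193; a1+a2=3.149 < 4.193 ≤ a1+…+a3=4.259 → R3 fires; D=19 A=6 R=4 G=5 B=10
Draw 7: a1=2.870, a2=0.372, a3=0.925, a0=4.167; τ=−ln(0.6707)/4.167=0.096 → t=3.629; u2·a0=0.8826·4.167=3.678; a1+a2=3.242 < 3.678 ≤ a1+…+a3=4.167 → R3 fires; D=21 A=6 R=5 G=4 B=10
Draw 8: a1=2.870, a2=0.465, a3=0.740, a0=4.075; τ=−ln(0.8463)/4.075=0.041 → t=3.669 > T=3.65: stop.
Read off G at T=3.65: 4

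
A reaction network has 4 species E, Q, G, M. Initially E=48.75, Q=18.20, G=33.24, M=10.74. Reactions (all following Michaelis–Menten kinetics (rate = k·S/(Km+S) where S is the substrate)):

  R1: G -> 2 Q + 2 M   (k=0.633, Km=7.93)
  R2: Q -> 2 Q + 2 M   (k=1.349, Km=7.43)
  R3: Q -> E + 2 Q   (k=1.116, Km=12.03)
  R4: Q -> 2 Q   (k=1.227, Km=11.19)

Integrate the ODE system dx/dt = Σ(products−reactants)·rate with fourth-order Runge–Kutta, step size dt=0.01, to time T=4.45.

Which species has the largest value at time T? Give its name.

Dominant species at T: E

RK4 with dt=0.01: 445 steps to T=4.45. Trajectory (selected grid times):
t=0.00: E=48.75 Q=18.20 G=33.24 M=10.74
t=0.49: E=49.09 Q=19.89 G=32.99 M=12.19
t=0.99: E=49.44 Q=21.65 G=32.73 M=13.69
t=1.48: E=49.79 Q=23.40 G=32.49 M=15.19
t=1.98: E=50.17 Q=25.22 G=32.23 M=16.73
t=2.47: E=50.54 Q=27.03 G=31.98 M=18.26
t=2.97: E=50.93 Q=28.90 G=31.73 M=19.83
t=3.46: E=51.32 Q=30.75 G=31.48 M=21.38
t=3.96: E=51.73 Q=32.66 G=31.23 M=22.98
t=4.45: E=52.13 Q=34.55 G=30.98 M=24.56
At T=4.45: E=52.13 Q=34.55 G=30.98 M=24.56; the largest is E.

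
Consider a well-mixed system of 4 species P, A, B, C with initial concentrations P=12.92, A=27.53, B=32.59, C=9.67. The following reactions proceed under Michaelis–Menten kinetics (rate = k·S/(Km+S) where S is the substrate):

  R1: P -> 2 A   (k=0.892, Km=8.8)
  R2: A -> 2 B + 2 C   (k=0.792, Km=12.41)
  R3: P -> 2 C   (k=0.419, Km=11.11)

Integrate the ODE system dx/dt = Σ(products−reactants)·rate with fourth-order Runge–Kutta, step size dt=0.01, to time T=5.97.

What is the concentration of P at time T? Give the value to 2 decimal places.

RK4 with dt=0.01: 597 steps to T=5.97. Trajectory (selected grid times):
t=0.00: P=12.92 A=27.53 B=32.59 C=9.67
t=0.66: P=12.43 A=27.86 B=33.31 C=10.69
t=1.33: P=11.93 A=28.19 B=34.05 C=11.72
t=1.99: P=11.45 A=28.50 B=34.77 C=12.73
t=2.65: P=10.98 A=28.79 B=35.50 C=13.73
t=3.32: P=10.52 A=29.08 B=36.25 C=14.75
t=3.98: P=10.07 A=29.35 B=36.98 C=15.75
t=4.64: P=9.63 A=29.60 B=37.72 C=16.75
t=5.31: P=9.19 A=29.84 B=38.46 C=17.75
t=5.97: P=8.77 A=30.07 B=39.20 C=18.74
Read off P at T=5.97: 8.77

P at T = 8.77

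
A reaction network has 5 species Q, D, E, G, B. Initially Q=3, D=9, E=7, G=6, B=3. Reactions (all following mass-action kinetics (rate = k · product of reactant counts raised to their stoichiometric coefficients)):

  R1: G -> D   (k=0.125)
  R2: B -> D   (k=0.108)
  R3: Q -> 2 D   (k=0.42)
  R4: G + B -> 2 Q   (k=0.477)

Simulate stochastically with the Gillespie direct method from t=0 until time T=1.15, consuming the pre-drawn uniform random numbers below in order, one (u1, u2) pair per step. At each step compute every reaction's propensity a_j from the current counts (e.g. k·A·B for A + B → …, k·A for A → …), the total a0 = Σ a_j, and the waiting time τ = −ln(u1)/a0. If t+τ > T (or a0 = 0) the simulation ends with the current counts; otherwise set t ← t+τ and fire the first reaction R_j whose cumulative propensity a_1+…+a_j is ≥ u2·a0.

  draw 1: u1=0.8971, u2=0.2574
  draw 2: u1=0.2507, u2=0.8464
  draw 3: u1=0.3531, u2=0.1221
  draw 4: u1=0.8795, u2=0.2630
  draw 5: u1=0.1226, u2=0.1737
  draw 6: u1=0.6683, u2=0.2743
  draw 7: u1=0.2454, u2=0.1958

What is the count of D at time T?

t=0.000: Q=3 D=9 E=7 G=6 B=3
Draw 1: a1=0.750, a2=0.324, a3=1.260, a4=8.586, a0=10.920; τ=−ln(0.8971)/10.920=0.010 → t=0.010; u2·a0=0.2574·10.920=2.811; a1+…+a3=2.334 < 2.811 ≤ a1+…+a4=10.920 → R4 fires; Q=5 D=9 E=7 G=5 B=2
Draw 2: a1=0.625, a2=0.216, a3=2.100, a4=4.770, a0=7.711; τ=−ln(0.2507)/7.711=0.179 → t=0.189; u2·a0=0.8464·7.711=6.527; a1+…+a3=2.941 < 6.527 ≤ a1+…+a4=7.711 → R4 fires; Q=7 D=9 E=7 G=4 B=1
Draw 3: a1=0.500, a2=0.108, a3=2.940, a4=1.908, a0=5.456; τ=−ln(0.3531)/5.456=0.191 → t=0.380; u2·a0=0.1221·5.456=0.666; a1+a2=0.608 < 0.666 ≤ a1+…+a3=3.548 → R3 fires; Q=6 D=11 E=7 G=4 B=1
Draw 4: a1=0.500, a2=0.108, a3=2.520, a4=1.908, a0=5.036; τ=−ln(0.8795)/5.036=0.025 → t=0.406; u2·a0=0.2630·5.036=1.324; a1+a2=0.608 < 1.324 ≤ a1+…+a3=3.128 → R3 fires; Q=5 D=13 E=7 G=4 B=1
Draw 5: a1=0.500, a2=0.108, a3=2.100, a4=1.908, a0=4.616; τ=−ln(0.1226)/4.616=0.455 → t=0.860; u2·a0=0.1737·4.616=0.802; a1+a2=0.608 < 0.802 ≤ a1+…+a3=2.708 → R3 fires; Q=4 D=15 E=7 G=4 B=1
Draw 6: a1=0.500, a2=0.108, a3=1.680, a4=1.908, a0=4.196; τ=−ln(0.6683)/4.196=0.096 → t=0.956; u2·a0=0.2743·4.196=1.151; a1+a2=0.608 < 1.151 ≤ a1+…+a3=2.288 → R3 fires; Q=3 D=17 E=7 G=4 B=1
Draw 7: a1=0.500, a2=0.108, a3=1.260, a4=1.908, a0=3.776; τ=−ln(0.2454)/3.776=0.372 → t=1.328 > T=1.15: stop.
Read off D at T=1.15: 17

D at T = 17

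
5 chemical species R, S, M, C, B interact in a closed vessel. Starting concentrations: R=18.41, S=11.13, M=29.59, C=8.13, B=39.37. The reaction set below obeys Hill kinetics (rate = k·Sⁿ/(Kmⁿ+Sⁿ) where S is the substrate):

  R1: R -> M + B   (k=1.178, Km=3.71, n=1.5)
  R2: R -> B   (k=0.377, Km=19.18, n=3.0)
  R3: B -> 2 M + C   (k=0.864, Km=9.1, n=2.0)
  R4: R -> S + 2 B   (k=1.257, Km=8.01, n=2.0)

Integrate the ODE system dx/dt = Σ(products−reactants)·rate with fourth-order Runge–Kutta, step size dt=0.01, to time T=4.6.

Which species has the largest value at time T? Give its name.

RK4 with dt=0.01: 460 steps to T=4.6. Trajectory (selected grid times):
t=0.00: R=18.41 S=11.13 M=29.59 C=8.13 B=39.37
t=0.51: R=17.24 S=11.66 M=30.98 C=8.55 B=40.65
t=1.02: R=16.10 S=12.18 M=32.36 C=8.97 B=41.89
t=1.53: R=14.99 S=12.69 M=33.74 C=9.39 B=43.09
t=2.04: R=13.91 S=13.18 M=35.12 C=9.81 B=44.24
t=2.56: R=12.85 S=13.66 M=36.51 C=10.24 B=45.35
t=3.07: R=11.84 S=14.11 M=37.88 C=10.67 B=46.39
t=3.58: R=10.87 S=14.54 M=39.23 C=11.09 B=47.36
t=4.09: R=9.95 S=14.94 M=40.58 C=11.52 B=48.26
t=4.60: R=9.07 S=15.32 M=41.91 C=11.94 B=49.08
At T=4.6: R=9.07 S=15.32 M=41.91 C=11.94 B=49.08; the largest is B.

Dominant species at T: B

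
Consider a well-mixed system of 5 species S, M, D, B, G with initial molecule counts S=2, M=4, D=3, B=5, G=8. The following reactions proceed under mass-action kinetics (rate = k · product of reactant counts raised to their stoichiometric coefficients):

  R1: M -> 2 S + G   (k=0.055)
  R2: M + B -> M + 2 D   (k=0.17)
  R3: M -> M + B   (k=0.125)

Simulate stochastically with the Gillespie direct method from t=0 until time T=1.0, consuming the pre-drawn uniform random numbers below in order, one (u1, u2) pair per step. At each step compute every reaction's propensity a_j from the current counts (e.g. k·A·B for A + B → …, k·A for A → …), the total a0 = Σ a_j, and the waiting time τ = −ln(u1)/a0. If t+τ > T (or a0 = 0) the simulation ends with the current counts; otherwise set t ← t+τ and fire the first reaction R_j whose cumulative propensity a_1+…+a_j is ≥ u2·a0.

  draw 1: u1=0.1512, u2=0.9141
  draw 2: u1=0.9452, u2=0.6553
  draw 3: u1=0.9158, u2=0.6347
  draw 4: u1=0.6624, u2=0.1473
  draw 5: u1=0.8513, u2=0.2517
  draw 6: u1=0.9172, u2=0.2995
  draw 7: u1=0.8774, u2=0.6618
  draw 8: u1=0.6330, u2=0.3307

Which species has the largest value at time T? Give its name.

Dominant species at T: D

t=0.000: S=2 M=4 D=3 B=5 G=8
Draw 1: a1=0.220, a2=3.400, a3=0.500, a0=4.120; τ=−ln(0.1512)/4.120=0.459 → t=0.459; u2·a0=0.9141·4.120=3.766; a1+a2=3.620 < 3.766 ≤ a1+…+a3=4.120 → R3 fires; S=2 M=4 D=3 B=6 G=8
Draw 2: a1=0.220, a2=4.080, a3=0.500, a0=4.800; τ=−ln(0.9452)/4.800=0.012 → t=0.470; u2·a0=0.6553·4.800=3.145; a1=0.220 < 3.145 ≤ a1+a2=4.300 → R2 fires; S=2 M=4 D=5 B=5 G=8
Draw 3: a1=0.220, a2=3.400, a3=0.500, a0=4.120; τ=−ln(0.9158)/4.120=0.021 → t=0.492; u2·a0=0.6347·4.120=2.615; a1=0.220 < 2.615 ≤ a1+a2=3.620 → R2 fires; S=2 M=4 D=7 B=4 G=8
Draw 4: a1=0.220, a2=2.720, a3=0.500, a0=3.440; τ=−ln(0.6624)/3.440=0.120 → t=0.611; u2·a0=0.1473·3.440=0.507; a1=0.220 < 0.507 ≤ a1+a2=2.940 → R2 fires; S=2 M=4 D=9 B=3 G=8
Draw 5: a1=0.220, a2=2.040, a3=0.500, a0=2.760; τ=−ln(0.8513)/2.760=0.058 → t=0.670; u2·a0=0.2517·2.760=0.695; a1=0.220 < 0.695 ≤ a1+a2=2.260 → R2 fires; S=2 M=4 D=11 B=2 G=8
Draw 6: a1=0.220, a2=1.360, a3=0.500, a0=2.080; τ=−ln(0.9172)/2.080=0.042 → t=0.711; u2·a0=0.2995·2.080=0.623; a1=0.220 < 0.623 ≤ a1+a2=1.580 → R2 fires; S=2 M=4 D=13 B=1 G=8
Draw 7: a1=0.220, a2=0.680, a3=0.500, a0=1.400; τ=−ln(0.8774)/1.400=0.093 → t=0.805; u2·a0=0.6618·1.400=0.927; a1+a2=0.900 < 0.927 ≤ a1+…+a3=1.400 → R3 fires; S=2 M=4 D=13 B=2 G=8
Draw 8: a1=0.220, a2=1.360, a3=0.500, a0=2.080; τ=−ln(0.6330)/2.080=0.220 → t=1.025 > T=1.0: stop.
At T=1.0: S=2 M=4 D=13 B=2 G=8; the largest is D.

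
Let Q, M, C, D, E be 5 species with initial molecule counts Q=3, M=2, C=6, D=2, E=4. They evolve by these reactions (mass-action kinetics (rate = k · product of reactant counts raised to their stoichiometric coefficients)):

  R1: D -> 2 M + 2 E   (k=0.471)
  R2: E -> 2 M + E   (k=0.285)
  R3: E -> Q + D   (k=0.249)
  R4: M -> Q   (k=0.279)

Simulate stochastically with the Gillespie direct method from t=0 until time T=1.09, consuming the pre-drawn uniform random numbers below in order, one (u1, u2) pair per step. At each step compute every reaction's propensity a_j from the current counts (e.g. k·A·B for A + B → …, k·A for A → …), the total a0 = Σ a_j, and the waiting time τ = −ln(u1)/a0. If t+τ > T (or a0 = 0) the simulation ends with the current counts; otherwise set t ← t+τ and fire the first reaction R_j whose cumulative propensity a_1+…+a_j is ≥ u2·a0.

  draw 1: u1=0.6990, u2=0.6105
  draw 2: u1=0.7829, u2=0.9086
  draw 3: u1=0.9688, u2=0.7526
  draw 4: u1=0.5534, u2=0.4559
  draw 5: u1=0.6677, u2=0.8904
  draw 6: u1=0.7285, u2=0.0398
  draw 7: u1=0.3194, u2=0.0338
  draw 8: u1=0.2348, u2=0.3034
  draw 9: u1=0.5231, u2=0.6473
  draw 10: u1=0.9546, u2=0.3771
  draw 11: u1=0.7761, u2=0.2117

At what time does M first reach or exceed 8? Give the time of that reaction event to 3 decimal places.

Threshold first reached at t = 0.972

t=0.000: Q=3 M=2 C=6 D=2 E=4
Draw 1: a1=0.942, a2=1.140, a3=0.996, a4=0.558, a0=3.636; τ=−ln(0.6990)/3.636=0.098 → t=0.098; u2·a0=0.6105·3.636=2.220; a1+a2=2.082 < 2.220 ≤ a1+…+a3=3.078 → R3 fires; Q=4 M=2 C=6 D=3 E=3
Draw 2: a1=1.413, a2=0.855, a3=0.747, a4=0.558, a0=3.573; τ=−ln(0.7829)/3.573=0.068 → t=0.167; u2·a0=0.9086·3.573=3.246; a1+…+a3=3.015 < 3.246 ≤ a1+…+a4=3.573 → R4 fires; Q=5 M=1 C=6 D=3 E=3
Draw 3: a1=1.413, a2=0.855, a3=0.747, a4=0.279, a0=3.294; τ=−ln(0.9688)/3.294=0.010 → t=0.177; u2·a0=0.7526·3.294=2.479; a1+a2=2.268 < 2.479 ≤ a1+…+a3=3.015 → R3 fires; Q=6 M=1 C=6 D=4 E=2
Draw 4: a1=1.884, a2=0.570, a3=0.498, a4=0.279, a0=3.231; τ=−ln(0.5534)/3.231=0.183 → t=0.360; u2·a0=0.4559·3.231=1.473 ≤ a1=1.884 → R1 fires; Q=6 M=3 C=6 D=3 E=4
Draw 5: a1=1.413, a2=1.140, a3=0.996, a4=0.837, a0=4.386; τ=−ln(0.6677)/4.386=0.092 → t=0.452; u2·a0=0.8904·4.386=3.905; a1+…+a3=3.549 < 3.905 ≤ a1+…+a4=4.386 → R4 fires; Q=7 M=2 C=6 D=3 E=4
Draw 6: a1=1.413, a2=1.140, a3=0.996, a4=0.558, a0=4.107; τ=−ln(0.7285)/4.107=0.077 → t=0.529; u2·a0=0.0398·4.107=0.163 ≤ a1=1.413 → R1 fires; Q=7 M=4 C=6 D=2 E=6
Draw 7: a1=0.942, a2=1.710, a3=1.494, a4=1.116, a0=5.262; τ=−ln(0.3194)/5.262=0.217 → t=0.746; u2·a0=0.0338·5.262=0.178 ≤ a1=0.942 → R1 fires; Q=7 M=6 C=6 D=1 E=8
Draw 8: a1=0.471, a2=2.280, a3=1.992, a4=1.674, a0=6.417; τ=−ln(0.2348)/6.417=0.226 → t=0.972; u2·a0=0.3034·6.417=1.947; a1=0.471 < 1.947 ≤ a1+a2=2.751 → R2 fires; Q=7 M=8 C=6 D=1 E=8
Draw 9: a1=0.471, a2=2.280, a3=1.992, a4=2.232, a0=6.975; τ=−ln(0.5231)/6.975=0.093 → t=1.065; u2·a0=0.6473·6.975=4.515; a1+a2=2.751 < 4.515 ≤ a1+…+a3=4.743 → R3 fires; Q=8 M=8 C=6 D=2 E=7
Draw 10: a1=0.942, a2=1.995, a3=1.743, a4=2.232, a0=6.912; τ=−ln(0.9546)/6.912=0.007 → t=1.071; u2·a0=0.3771·6.912=2.607; a1=0.942 < 2.607 ≤ a1+a2=2.937 → R2 fires; Q=8 M=10 C=6 D=2 E=7
Draw 11: a1=0.942, a2=1.995, a3=1.743, a4=2.790, a0=7.470; τ=−ln(0.7761)/7.470=0.034 → t=1.105 > T=1.09: stop.
M first becomes ≥ 8 when it reaches 8 at the event at t=0.972.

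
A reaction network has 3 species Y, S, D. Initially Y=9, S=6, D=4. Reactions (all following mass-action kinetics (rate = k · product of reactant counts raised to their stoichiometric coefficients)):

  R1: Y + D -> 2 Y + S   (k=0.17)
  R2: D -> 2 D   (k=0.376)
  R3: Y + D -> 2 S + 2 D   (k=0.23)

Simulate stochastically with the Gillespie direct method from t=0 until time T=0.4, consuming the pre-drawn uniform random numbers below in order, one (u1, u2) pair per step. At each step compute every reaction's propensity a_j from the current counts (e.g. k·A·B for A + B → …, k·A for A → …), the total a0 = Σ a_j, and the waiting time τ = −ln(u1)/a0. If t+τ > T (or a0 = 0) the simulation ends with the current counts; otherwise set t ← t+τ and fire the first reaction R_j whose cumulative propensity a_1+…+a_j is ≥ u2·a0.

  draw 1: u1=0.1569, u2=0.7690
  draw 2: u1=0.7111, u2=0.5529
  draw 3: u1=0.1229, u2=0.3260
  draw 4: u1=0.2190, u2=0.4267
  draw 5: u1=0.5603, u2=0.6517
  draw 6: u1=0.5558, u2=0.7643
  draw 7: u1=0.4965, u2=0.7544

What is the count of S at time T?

t=0.000: Y=9 S=6 D=4
Draw 1: a1=6.120, a2=1.504, a3=8.280, a0=15.904; τ=−ln(0.1569)/15.904=0.116 → t=0.116; u2·a0=0.7690·15.904=12.230; a1+a2=7.624 < 12.230 ≤ a1+…+a3=15.904 → R3 fires; Y=8 S=8 D=5
Draw 2: a1=6.800, a2=1.880, a3=9.200, a0=17.880; τ=−ln(0.7111)/17.880=0.019 → t=0.136; u2·a0=0.5529·17.880=9.886; a1+a2=8.680 < 9.886 ≤ a1+…+a3=17.880 → R3 fires; Y=7 S=10 D=6
Draw 3: a1=7.140, a2=2.256, a3=9.660, a0=19.056; τ=−ln(0.1229)/19.056=0.110 → t=0.246; u2·a0=0.3260·19.056=6.212 ≤ a1=7.140 → R1 fires; Y=8 S=11 D=5
Draw 4: a1=6.800, a2=1.880, a3=9.200, a0=17.880; τ=−ln(0.2190)/17.880=0.085 → t=0.330; u2·a0=0.4267·17.880=7.629; a1=6.800 < 7.629 ≤ a1+a2=8.680 → R2 fires; Y=8 S=11 D=6
Draw 5: a1=8.160, a2=2.256, a3=11.040, a0=21.456; τ=−ln(0.5603)/21.456=0.027 → t=0.357; u2·a0=0.6517·21.456=13.983; a1+a2=10.416 < 13.983 ≤ a1+…+a3=21.456 → R3 fires; Y=7 S=13 D=7
Draw 6: a1=8.330, a2=2.632, a3=11.270, a0=22.232; τ=−ln(0.5558)/22.232=0.026 → t=0.384; u2·a0=0.7643·22.232=16.992; a1+a2=10.962 < 16.992 ≤ a1+…+a3=22.232 → R3 fires; Y=6 S=15 D=8
Draw 7: a1=8.160, a2=3.008, a3=11.040, a0=22.208; τ=−ln(0.4965)/22.208=0.032 → t=0.415 > T=0.4: stop.
Read off S at T=0.4: 15

S at T = 15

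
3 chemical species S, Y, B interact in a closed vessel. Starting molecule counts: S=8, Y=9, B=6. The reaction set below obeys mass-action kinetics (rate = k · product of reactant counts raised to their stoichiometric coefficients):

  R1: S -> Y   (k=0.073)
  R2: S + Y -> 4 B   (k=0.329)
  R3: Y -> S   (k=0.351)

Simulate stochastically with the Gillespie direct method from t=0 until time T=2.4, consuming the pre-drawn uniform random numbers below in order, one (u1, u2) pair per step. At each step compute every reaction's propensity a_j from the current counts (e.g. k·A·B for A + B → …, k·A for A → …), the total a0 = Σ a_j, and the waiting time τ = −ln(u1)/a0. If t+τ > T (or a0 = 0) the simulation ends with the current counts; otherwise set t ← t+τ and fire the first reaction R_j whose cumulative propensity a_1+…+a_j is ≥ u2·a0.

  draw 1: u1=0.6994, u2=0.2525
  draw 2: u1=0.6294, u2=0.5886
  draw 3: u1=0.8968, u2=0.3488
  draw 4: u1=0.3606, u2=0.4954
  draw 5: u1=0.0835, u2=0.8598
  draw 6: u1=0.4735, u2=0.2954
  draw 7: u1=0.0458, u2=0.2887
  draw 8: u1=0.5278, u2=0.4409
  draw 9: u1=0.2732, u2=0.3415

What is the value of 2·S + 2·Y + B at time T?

Check how each reaction changes W = 2·S + 2·Y + B (weight of products minus weight of reactants):
R1: S -> Y: (2·1) − (2·1) = 2 − 2 = 0
R2: S + Y -> 4 B: (1·4) − (2·1 + 2·1) = 4 − 4 = 0
R3: Y -> S: (2·1) − (2·1) = 2 − 2 = 0
Every reaction leaves W unchanged, so W is conserved and no simulation is needed: W(T) = W(0) = 2·8 + 2·9 + 6 = 40

Value at T = 40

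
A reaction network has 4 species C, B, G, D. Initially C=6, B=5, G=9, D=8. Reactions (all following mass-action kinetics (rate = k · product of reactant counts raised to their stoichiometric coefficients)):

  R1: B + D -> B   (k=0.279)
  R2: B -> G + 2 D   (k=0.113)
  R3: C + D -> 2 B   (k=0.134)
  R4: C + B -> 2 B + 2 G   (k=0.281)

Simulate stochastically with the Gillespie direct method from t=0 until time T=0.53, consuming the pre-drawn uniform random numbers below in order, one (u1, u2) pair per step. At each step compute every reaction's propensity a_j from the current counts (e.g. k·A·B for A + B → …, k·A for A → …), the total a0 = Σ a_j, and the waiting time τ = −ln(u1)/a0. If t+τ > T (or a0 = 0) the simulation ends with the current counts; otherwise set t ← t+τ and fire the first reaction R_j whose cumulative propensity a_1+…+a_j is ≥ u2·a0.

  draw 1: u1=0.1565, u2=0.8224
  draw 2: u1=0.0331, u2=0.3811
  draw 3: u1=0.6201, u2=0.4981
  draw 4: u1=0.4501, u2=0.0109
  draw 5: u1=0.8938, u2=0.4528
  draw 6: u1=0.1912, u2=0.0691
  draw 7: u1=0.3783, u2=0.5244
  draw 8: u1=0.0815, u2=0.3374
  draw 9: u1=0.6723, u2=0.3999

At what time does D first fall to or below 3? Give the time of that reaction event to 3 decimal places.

t=0.000: C=6 B=5 G=9 D=8
Draw 1: a1=11.160, a2=0.565, a3=6.432, a4=8.430, a0=26.587; τ=−ln(0.1565)/26.587=0.070 → t=0.070; u2·a0=0.8224·26.587=21.865; a1+…+a3=18.157 < 21.865 ≤ a1+…+a4=26.587 → R4 fires; C=5 B=6 G=11 D=8
Draw 2: a1=13.392, a2=0.678, a3=5.360, a4=8.430, a0=27.860; τ=−ln(0.0331)/27.860=0.122 → t=0.192; u2·a0=0.3811·27.860=10.617 ≤ a1=13.392 → R1 fires; C=5 B=6 G=11 D=7
Draw 3: a1=11.718, a2=0.678, a3=4.690, a4=8.430, a0=25.516; τ=−ln(0.6201)/25.516=0.019 → t=0.211; u2·a0=0.4981·25.516=12.710; a1+a2=12.396 < 12.710 ≤ a1+…+a3=17.086 → R3 fires; C=4 B=8 G=11 D=6
Draw 4: a1=13.392, a2=0.904, a3=3.216, a4=8.992, a0=26.504; τ=−ln(0.4501)/26.504=0.030 → t=0.241; u2·a0=0.0109·26.504=0.289 ≤ a1=13.392 → R1 fires; C=4 B=8 G=11 D=5
Draw 5: a1=11.160, a2=0.904, a3=2.680, a4=8.992, a0=23.736; τ=−ln(0.8938)/23.736=0.005 → t=0.246; u2·a0=0.4528·23.736=10.748 ≤ a1=11.160 → R1 fires; C=4 B=8 G=11 D=4
Draw 6: a1=8.928, a2=0.904, a3=2.144, a4=8.992, a0=20.968; τ=−ln(0.1912)/20.968=0.079 → t=0.325; u2·a0=0.0691·20.968=1.449 ≤ a1=8.928 → R1 fires; C=4 B=8 G=11 D=3
Draw 7: a1=6.696, a2=0.904, a3=1.608, a4=8.992, a0=18.200; τ=−ln(0.3783)/18.200=0.053 → t=0.378; u2·a0=0.5244·18.200=9.544; a1+…+a3=9.208 < 9.544 ≤ a1+…+a4=18.200 → R4 fires; C=3 B=9 G=13 D=3
Draw 8: a1=7.533, a2=1.017, a3=1.206, a4=7.587, a0=17.343; τ=−ln(0.0815)/17.343=0.145 → t=0.523; u2·a0=0.3374·17.343=5.852 ≤ a1=7.533 → R1 fires; C=3 B=9 G=13 D=2
Draw 9: a1=5.022, a2=1.017, a3=0.804, a4=7.587, a0=14.430; τ=−ln(0.6723)/14.430=0.028 → t=0.550 > T=0.53: stop.
D first becomes ≤ 3 when it reaches 3 at the event at t=0.325.

Threshold first reached at t = 0.325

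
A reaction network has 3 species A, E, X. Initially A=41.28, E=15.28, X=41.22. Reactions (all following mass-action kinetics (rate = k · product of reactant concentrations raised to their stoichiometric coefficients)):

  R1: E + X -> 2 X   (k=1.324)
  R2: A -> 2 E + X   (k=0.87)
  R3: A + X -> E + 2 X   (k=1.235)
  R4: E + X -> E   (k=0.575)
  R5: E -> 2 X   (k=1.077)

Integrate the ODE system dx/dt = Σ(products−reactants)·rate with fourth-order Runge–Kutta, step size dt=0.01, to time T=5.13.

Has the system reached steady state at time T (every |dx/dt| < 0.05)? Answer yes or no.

Steady state at T: yes

RK4 with dt=0.01: 513 steps to T=5.13. Trajectory (selected grid times):
t=0.00: A=41.28 E=15.28 X=41.22
t=0.57: A=0.00 E=0.00 X=115.56
t=1.14: A=0.00 E=0.00 X=115.56
t=1.71: A=0.00 E=0.00 X=115.56
t=2.28: A=0.00 E=0.00 X=115.56
t=2.85: A=0.00 E=0.00 X=115.56
t=3.42: A=0.00 E=0.00 X=115.56
t=3.99: A=0.00 E=0.00 X=115.56
t=4.56: A=0.00 E=0.00 X=115.56
t=5.13: A=0.00 E=0.00 X=115.56
Rates at T: R1=0.0000, R2=0.0000, R3=0.0000, R4=0.0000, R5=0.0000
dx/dt at T (Σ net stoichiometry × rate): A=-0.0000, E=-0.0000, X=+0.0000
Largest |dx/dt| is |-0.0000| (E) < 0.05 → steady.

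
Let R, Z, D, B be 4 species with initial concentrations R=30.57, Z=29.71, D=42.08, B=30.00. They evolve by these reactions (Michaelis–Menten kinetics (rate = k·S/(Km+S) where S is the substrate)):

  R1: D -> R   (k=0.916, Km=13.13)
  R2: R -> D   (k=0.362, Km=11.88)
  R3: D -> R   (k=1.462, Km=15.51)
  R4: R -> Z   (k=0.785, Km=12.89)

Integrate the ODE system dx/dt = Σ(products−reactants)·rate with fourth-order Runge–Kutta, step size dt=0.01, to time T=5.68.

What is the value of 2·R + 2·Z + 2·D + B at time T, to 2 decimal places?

Check how each reaction changes W = 2·R + 2·Z + 2·D + B (weight of products minus weight of reactants):
R1: D -> R: (2·1) − (2·1) = 2 − 2 = 0
R2: R -> D: (2·1) − (2·1) = 2 − 2 = 0
R3: D -> R: (2·1) − (2·1) = 2 − 2 = 0
R4: R -> Z: (2·1) − (2·1) = 2 − 2 = 0
Every reaction leaves W unchanged, so W is conserved and no simulation is needed: W(T) = W(0) = 2·30.57 + 2·29.71 + 2·42.08 + 30.00 = 234.72

Value at T = 234.72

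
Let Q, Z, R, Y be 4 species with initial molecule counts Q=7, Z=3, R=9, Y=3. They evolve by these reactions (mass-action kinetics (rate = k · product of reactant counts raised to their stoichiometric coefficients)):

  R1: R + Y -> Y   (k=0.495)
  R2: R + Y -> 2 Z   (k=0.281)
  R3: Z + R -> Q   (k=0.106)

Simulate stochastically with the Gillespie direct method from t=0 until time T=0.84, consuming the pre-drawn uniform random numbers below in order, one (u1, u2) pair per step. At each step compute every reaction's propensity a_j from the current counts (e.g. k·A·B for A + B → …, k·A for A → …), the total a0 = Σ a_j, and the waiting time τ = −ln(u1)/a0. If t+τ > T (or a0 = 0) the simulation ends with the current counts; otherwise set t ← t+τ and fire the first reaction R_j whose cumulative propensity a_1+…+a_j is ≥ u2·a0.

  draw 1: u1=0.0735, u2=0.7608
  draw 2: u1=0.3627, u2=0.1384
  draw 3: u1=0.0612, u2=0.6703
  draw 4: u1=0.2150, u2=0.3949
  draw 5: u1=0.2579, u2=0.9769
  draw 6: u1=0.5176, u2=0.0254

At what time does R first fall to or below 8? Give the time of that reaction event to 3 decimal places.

t=0.000: Q=7 Z=3 R=9 Y=3
Draw 1: a1=13.365, a2=7.587, a3=2.862, a0=23.814; τ=−ln(0.0735)/23.814=0.110 → t=0.110; u2·a0=0.7608·23.814=18.118; a1=13.365 < 18.118 ≤ a1+a2=20.952 → R2 fires; Q=7 Z=5 R=8 Y=2
Draw 2: a1=7.920, a2=4.496, a3=4.240, a0=16.656; τ=−ln(0.3627)/16.656=0.061 → t=0.171; u2·a0=0.1384·16.656=2.305 ≤ a1=7.920 → R1 fires; Q=7 Z=5 R=7 Y=2
Draw 3: a1=6.930, a2=3.934, a3=3.710, a0=14.574; τ=−ln(0.0612)/14.574=0.192 → t=0.362; u2·a0=0.6703·14.574=9.769; a1=6.930 < 9.769 ≤ a1+a2=10.864 → R2 fires; Q=7 Z=7 R=6 Y=1
Draw 4: a1=2.970, a2=1.686, a3=4.452, a0=9.108; τ=−ln(0.2150)/9.108=0.169 → t=0.531; u2·a0=0.3949·9.108=3.597; a1=2.970 < 3.597 ≤ a1+a2=4.656 → R2 fires; Q=7 Z=9 R=5 Y=0
Draw 5: a1=0.000, a2=0.000, a3=4.770, a0=4.770; τ=−ln(0.2579)/4.770=0.284 → t=0.815; u2·a0=0.9769·4.770=4.660; a1+a2=0.000 < 4.660 ≤ a1+…+a3=4.770 → R3 fires; Q=8 Z=8 R=4 Y=0
Draw 6: a1=0.000, a2=0.000, a3=3.392, a0=3.392; τ=−ln(0.5176)/3.392=0.194 → t=1.009 > T=0.84: stop.
R first becomes ≤ 8 when it reaches 8 at the event at t=0.110.

Threshold first reached at t = 0.110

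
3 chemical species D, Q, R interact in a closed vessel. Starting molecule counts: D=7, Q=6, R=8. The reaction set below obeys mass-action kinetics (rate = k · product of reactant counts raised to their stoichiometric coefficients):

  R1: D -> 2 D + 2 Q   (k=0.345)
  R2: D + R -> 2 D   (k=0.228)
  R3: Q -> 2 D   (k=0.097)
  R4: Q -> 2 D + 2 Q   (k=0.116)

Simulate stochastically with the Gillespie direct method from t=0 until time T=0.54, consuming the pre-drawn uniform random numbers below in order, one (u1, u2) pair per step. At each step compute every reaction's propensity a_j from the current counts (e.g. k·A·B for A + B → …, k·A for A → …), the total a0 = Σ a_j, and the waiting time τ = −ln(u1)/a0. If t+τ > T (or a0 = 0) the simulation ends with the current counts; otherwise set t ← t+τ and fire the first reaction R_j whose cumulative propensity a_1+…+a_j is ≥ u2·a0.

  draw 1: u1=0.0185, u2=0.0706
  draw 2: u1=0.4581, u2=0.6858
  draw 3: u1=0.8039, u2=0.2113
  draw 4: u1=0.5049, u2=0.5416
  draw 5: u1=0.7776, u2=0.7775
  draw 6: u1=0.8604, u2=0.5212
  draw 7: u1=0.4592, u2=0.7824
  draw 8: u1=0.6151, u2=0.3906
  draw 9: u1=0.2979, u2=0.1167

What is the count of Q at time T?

Q at T = 8

t=0.000: D=7 Q=6 R=8
Draw 1: a1=2.415, a2=12.768, a3=0.582, a4=0.696, a0=16.461; τ=−ln(0.0185)/16.461=0.242 → t=0.242; u2·a0=0.0706·16.461=1.162 ≤ a1=2.415 → R1 fires; D=8 Q=8 R=8
Draw 2: a1=2.760, a2=14.592, a3=0.776, a4=0.928, a0=19.056; τ=−ln(0.4581)/19.056=0.041 → t=0.283; u2·a0=0.6858·19.056=13.069; a1=2.760 < 13.069 ≤ a1+a2=17.352 → R2 fires; D=9 Q=8 R=7
Draw 3: a1=3.105, a2=14.364, a3=0.776, a4=0.928, a0=19.173; τ=−ln(0.8039)/19.173=0.011 → t=0.295; u2·a0=0.2113·19.173=4.051; a1=3.105 < 4.051 ≤ a1+a2=17.469 → R2 fires; D=10 Q=8 R=6
Draw 4: a1=3.450, a2=13.680, a3=0.776, a4=0.928, a0=18.834; τ=−ln(0.5049)/18.834=0.036 → t=0.331; u2·a0=0.5416·18.834=10.200; a1=3.450 < 10.200 ≤ a1+a2=17.130 → R2 fires; D=11 Q=8 R=5
Draw 5: a1=3.795, a2=12.540, a3=0.776, a4=0.928, a0=18.039; τ=−ln(0.7776)/18.039=0.014 → t=0.345; u2·a0=0.7775·18.039=14.025; a1=3.795 < 14.025 ≤ a1+a2=16.335 → R2 fires; D=12 Q=8 R=4
Draw 6: a1=4.140, a2=10.944, a3=0.776, a4=0.928, a0=16.788; τ=−ln(0.8604)/16.788=0.009 → t=0.354; u2·a0=0.5212·16.788=8.750; a1=4.140 < 8.750 ≤ a1+a2=15.084 → R2 fires; D=13 Q=8 R=3
Draw 7: a1=4.485, a2=8.892, a3=0.776, a4=0.928, a0=15.081; τ=−ln(0.4592)/15.081=0.052 → t=0.406; u2·a0=0.7824·15.081=11.799; a1=4.485 < 11.799 ≤ a1+a2=13.377 → R2 fires; D=14 Q=8 R=2
Draw 8: a1=4.830, a2=6.384, a3=0.776, a4=0.928, a0=12.918; τ=−ln(0.6151)/12.918=0.038 → t=0.443; u2·a0=0.3906·12.918=5.046; a1=4.830 < 5.046 ≤ a1+a2=11.214 → R2 fires; D=15 Q=8 R=1
Draw 9: a1=5.175, a2=3.420, a3=0.776, a4=0.928, a0=10.299; τ=−ln(0.2979)/10.299=0.118 → t=0.561 > T=0.54: stop.
Read off Q at T=0.54: 8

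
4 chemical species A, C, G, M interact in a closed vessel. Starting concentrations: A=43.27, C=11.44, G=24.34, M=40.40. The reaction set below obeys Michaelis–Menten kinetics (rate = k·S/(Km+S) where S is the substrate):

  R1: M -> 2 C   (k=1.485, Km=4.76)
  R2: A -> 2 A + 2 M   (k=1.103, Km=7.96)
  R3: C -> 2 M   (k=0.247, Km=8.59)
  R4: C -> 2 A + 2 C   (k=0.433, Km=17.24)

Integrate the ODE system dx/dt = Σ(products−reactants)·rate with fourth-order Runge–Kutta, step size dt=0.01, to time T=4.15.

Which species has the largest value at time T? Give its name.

RK4 with dt=0.01: 415 steps to T=4.15. Trajectory (selected grid times):
t=0.00: A=43.27 C=11.44 G=24.34 M=40.40
t=0.46: A=43.86 C=12.68 G=24.34 M=40.78
t=0.92: A=44.47 C=13.92 G=24.34 M=41.17
t=1.38: A=45.08 C=15.17 G=24.34 M=41.56
t=1.84: A=45.70 C=16.41 G=24.34 M=41.95
t=2.31: A=46.35 C=17.69 G=24.34 M=42.37
t=2.77: A=46.98 C=18.95 G=24.34 M=42.77
t=3.23: A=47.63 C=20.20 G=24.34 M=43.18
t=3.69: A=48.28 C=21.46 G=24.34 M=43.60
t=4.15: A=48.94 C=22.72 G=24.34 M=44.02
At T=4.15: A=48.94 C=22.72 G=24.34 M=44.02; the largest is A.

Dominant species at T: A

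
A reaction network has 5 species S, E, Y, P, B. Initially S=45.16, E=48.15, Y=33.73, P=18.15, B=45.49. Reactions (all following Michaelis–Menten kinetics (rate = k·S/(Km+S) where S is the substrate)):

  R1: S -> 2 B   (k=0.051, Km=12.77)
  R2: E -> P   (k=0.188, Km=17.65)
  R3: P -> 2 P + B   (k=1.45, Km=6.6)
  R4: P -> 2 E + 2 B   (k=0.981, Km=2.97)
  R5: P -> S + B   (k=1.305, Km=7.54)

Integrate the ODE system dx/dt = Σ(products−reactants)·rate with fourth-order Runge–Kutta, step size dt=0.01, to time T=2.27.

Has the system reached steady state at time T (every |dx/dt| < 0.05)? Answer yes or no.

Steady state at T: no

RK4 with dt=0.01: 227 steps to T=2.27. Trajectory (selected grid times):
t=0.00: S=45.16 E=48.15 Y=33.73 P=18.15 B=45.49
t=0.25: S=45.38 E=48.54 Y=33.73 P=18.01 B=46.43
t=0.50: S=45.60 E=48.92 Y=33.73 P=17.87 B=47.36
t=0.76: S=45.83 E=49.32 Y=33.73 P=17.72 B=48.33
t=1.01: S=46.05 E=49.71 Y=33.73 P=17.58 B=49.27
t=1.26: S=46.26 E=50.09 Y=33.73 P=17.44 B=50.20
t=1.51: S=46.48 E=50.48 Y=33.73 P=17.30 B=51.13
t=1.77: S=46.71 E=50.88 Y=33.73 P=17.16 B=52.09
t=2.02: S=46.92 E=51.26 Y=33.73 P=17.02 B=53.02
t=2.27: S=47.14 E=51.64 Y=33.73 P=16.88 B=53.94
Rates at T: R1=0.0401, R2=0.1401, R3=1.0424, R4=0.8342, R5=0.9021
dx/dt at T (Σ net stoichiometry × rate): S=+0.8620, E=+1.5283, Y=+0.0000, P=-0.5538, B=+3.6932
Largest |dx/dt| is |+3.6932| (B) ≥ 0.05 → not steady.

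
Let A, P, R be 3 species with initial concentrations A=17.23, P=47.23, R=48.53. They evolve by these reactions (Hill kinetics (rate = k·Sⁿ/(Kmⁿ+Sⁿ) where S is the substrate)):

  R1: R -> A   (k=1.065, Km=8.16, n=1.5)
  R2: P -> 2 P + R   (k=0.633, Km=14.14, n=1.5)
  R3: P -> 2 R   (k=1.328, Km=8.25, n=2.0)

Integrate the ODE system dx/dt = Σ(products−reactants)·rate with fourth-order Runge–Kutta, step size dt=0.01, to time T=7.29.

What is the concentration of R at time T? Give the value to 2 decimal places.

RK4 with dt=0.01: 729 steps to T=7.29. Trajectory (selected grid times):
t=0.00: A=17.23 P=47.23 R=48.53
t=0.81: A=18.04 P=46.63 R=50.25
t=1.62: A=18.85 P=46.02 R=51.96
t=2.43: A=19.66 P=45.42 R=53.67
t=3.24: A=20.48 P=44.81 R=55.37
t=4.05: A=21.30 P=44.21 R=57.07
t=4.86: A=22.11 P=43.60 R=58.76
t=5.67: A=22.94 P=43.00 R=60.45
t=6.48: A=23.76 P=42.39 R=62.13
t=7.29: A=24.58 P=41.78 R=63.81
Read off R at T=7.29: 63.81

R at T = 63.81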